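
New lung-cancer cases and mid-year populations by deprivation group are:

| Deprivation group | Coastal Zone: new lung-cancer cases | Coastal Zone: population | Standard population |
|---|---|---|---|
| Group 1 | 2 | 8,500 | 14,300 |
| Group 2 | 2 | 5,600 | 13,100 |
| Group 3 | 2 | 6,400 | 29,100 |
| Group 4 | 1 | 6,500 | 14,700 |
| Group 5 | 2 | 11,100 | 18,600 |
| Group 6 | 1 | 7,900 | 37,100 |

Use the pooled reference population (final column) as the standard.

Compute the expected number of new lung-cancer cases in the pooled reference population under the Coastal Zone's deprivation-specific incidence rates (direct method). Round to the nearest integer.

Deprivation-specific rates per 100,000 for the Coastal Zone: 23.53, 35.71, 31.25, 15.38, 18.02, 12.66.
Expected new lung-cancer cases = Σ (standard pop × deprivation-specific rate ÷ 100,000)
= 14,300×23.53/100,000 + 13,100×35.71/100,000 + 29,100×31.25/100,000 + 14,700×15.38/100,000 + 18,600×18.02/100,000 + 37,100×12.66/100,000
= 3.36 + 4.68 + 9.09 + 2.26 + 3.35 + 4.70 = 27.45.

27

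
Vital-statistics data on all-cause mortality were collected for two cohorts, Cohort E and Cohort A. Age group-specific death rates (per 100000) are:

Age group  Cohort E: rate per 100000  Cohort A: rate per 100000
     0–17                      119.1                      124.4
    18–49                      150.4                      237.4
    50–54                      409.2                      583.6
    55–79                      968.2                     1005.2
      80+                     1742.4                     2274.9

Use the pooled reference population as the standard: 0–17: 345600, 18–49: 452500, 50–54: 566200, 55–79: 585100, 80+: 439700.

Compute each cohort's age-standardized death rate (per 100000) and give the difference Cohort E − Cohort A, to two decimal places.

Standard total = 2389100; weights = 0.1447, 0.1894, 0.2370, 0.2449, 0.1840.
Cohort E: 0.1447×119.1 + 0.1894×150.4 + 0.2370×409.2 + 0.2449×968.2 + 0.1840×1742.4 = 700.4868 per 100000.
Cohort A: 0.1447×124.4 + 0.1894×237.4 + 0.2370×583.6 + 0.2449×1005.2 + 0.1840×2274.9 = 866.1280 per 100000.
Difference = 700.4868 − 866.1280 = -165.6412.

-165.64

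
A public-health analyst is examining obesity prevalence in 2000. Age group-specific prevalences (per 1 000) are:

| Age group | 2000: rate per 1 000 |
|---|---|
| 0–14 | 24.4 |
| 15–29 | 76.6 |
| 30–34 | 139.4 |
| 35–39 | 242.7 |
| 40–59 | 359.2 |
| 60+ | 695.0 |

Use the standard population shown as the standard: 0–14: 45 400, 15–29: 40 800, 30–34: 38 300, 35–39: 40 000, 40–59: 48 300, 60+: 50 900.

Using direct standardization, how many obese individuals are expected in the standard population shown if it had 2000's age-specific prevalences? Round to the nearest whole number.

72005

Expected obese individuals = Σ (standard pop × age-specific rate ÷ 1 000)
= 45 400×24.4/1 000 + 40 800×76.6/1 000 + 38 300×139.4/1 000 + 40 000×242.7/1 000 + 48 300×359.2/1 000 + 50 900×695.0/1 000
= 1107.76 + 3125.28 + 5339.02 + 9708.00 + 17349.36 + 35375.50 = 72004.92.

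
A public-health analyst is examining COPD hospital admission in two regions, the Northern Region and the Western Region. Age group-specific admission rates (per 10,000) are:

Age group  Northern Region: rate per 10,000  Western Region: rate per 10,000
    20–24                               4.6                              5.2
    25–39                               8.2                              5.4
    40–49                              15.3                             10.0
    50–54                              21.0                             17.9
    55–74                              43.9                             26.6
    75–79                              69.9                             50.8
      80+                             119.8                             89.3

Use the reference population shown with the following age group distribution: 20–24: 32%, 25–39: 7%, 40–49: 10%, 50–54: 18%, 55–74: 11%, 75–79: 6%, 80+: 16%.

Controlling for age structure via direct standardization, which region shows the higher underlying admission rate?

Northern Region

Standard weights: 0.32, 0.07, 0.10, 0.18, 0.11, 0.06, 0.16.
The Northern Region: 0.3200×4.6 + 0.0700×8.2 + 0.1000×15.3 + 0.1800×21.0 + 0.1100×43.9 + 0.0600×69.9 + 0.1600×119.8 = 35.5470 per 10,000.
The Western Region: 0.3200×5.2 + 0.0700×5.4 + 0.1000×10.0 + 0.1800×17.9 + 0.1100×26.6 + 0.0600×50.8 + 0.1600×89.3 = 26.5260 per 10,000.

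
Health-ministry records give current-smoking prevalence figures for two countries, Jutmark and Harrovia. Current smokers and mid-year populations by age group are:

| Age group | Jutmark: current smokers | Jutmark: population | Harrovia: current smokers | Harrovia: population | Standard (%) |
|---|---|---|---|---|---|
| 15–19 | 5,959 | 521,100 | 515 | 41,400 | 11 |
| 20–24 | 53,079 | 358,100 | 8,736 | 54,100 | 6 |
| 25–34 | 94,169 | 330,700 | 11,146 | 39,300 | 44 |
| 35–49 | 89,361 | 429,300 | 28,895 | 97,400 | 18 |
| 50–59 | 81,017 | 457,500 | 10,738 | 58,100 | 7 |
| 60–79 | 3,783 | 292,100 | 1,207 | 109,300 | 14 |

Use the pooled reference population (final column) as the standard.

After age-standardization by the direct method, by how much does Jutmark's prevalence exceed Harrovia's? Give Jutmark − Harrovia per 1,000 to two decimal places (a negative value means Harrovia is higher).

-16.61

Age-specific rates per 1,000 for Jutmark: 11.435, 148.224, 284.757, 208.155, 177.086, 12.951.
For Harrovia: 12.440, 161.479, 283.613, 296.663, 184.819, 11.043.
Standard weights: 0.11, 0.06, 0.44, 0.18, 0.07, 0.14.
Jutmark: 0.1100×11.435 + 0.0600×148.224 + 0.4400×284.757 + 0.1800×208.155 + 0.0700×177.086 + 0.1400×12.951 = 187.1213 per 1,000.
Harrovia: 0.1100×12.440 + 0.0600×161.479 + 0.4400×283.613 + 0.1800×296.663 + 0.0700×184.819 + 0.1400×11.043 = 203.7297 per 1,000.
Difference = 187.1213 − 203.7297 = -16.6083.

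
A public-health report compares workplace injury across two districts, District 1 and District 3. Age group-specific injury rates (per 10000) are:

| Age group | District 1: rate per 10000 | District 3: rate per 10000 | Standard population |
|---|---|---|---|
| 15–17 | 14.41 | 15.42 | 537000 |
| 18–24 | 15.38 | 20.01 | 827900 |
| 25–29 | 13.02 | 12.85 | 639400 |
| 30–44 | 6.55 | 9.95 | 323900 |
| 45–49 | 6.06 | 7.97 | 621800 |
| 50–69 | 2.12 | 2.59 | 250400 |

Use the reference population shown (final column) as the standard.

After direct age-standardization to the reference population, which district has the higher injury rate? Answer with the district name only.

District 3

Standard total = 3200400; weights = 0.1678, 0.2587, 0.1998, 0.1012, 0.1943, 0.0782.
District 1: 0.1678×14.41 + 0.2587×15.38 + 0.1998×13.02 + 0.1012×6.55 + 0.1943×6.06 + 0.0782×2.12 = 11.0039 per 10000.
District 3: 0.1678×15.42 + 0.2587×20.01 + 0.1998×12.85 + 0.1012×9.95 + 0.1943×7.97 + 0.0782×2.59 = 13.0891 per 10000.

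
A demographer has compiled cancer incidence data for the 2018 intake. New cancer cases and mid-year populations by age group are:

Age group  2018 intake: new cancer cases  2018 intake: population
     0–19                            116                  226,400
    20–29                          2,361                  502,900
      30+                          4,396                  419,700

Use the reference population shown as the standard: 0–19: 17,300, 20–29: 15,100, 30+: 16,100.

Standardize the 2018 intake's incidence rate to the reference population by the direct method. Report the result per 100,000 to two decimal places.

Age-specific rates per 100,000 for the 2018 intake: 51.24, 469.48, 1047.41.
Standard total = 48,500; weights = 0.3567, 0.3113, 0.3320.
Standardized rate: 0.3567×51.24 + 0.3113×469.48 + 0.3320×1047.41 = 512.1418 per 100,000.

512.14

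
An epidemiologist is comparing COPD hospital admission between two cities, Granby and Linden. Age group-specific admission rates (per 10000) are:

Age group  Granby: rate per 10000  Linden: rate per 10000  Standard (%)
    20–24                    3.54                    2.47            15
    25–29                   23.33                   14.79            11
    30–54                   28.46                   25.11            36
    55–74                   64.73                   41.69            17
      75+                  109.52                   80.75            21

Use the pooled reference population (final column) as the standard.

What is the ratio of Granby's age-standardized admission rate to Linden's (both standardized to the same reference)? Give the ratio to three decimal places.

1.350

Standard weights: 0.15, 0.11, 0.36, 0.17, 0.21.
Granby: 0.1500×3.54 + 0.1100×23.33 + 0.3600×28.46 + 0.1700×64.73 + 0.2100×109.52 = 47.3462 per 10000.
Linden: 0.1500×2.47 + 0.1100×14.79 + 0.3600×25.11 + 0.1700×41.69 + 0.2100×80.75 = 35.0818 per 10000.
Ratio = 47.3462 ÷ 35.0818 = 1.34959.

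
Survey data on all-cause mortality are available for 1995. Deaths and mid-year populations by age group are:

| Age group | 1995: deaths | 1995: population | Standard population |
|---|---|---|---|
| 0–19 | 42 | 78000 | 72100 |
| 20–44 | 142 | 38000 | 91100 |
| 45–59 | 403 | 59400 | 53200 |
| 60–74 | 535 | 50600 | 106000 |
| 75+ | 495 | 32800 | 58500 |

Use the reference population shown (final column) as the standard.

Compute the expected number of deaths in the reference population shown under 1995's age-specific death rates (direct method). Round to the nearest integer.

Age-specific rates per 1000 for 1995: 0.538, 3.737, 6.785, 10.573, 15.091.
Expected deaths = Σ (standard pop × age-specific rate ÷ 1000)
= 72100×0.538/1000 + 91100×3.737/1000 + 53200×6.785/1000 + 106000×10.573/1000 + 58500×15.091/1000
= 38.82 + 340.43 + 360.94 + 1120.75 + 882.85 = 2743.79.

2744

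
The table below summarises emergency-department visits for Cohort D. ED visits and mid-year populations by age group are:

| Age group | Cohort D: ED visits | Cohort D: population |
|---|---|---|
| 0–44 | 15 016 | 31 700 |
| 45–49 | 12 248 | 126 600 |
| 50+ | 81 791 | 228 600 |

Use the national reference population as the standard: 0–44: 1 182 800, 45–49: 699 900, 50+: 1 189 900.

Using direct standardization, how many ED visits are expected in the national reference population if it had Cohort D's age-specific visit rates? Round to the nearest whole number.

1053729

Age-specific rates per 1 000 for Cohort D: 473.691, 96.746, 357.791.
Expected ED visits = Σ (standard pop × age-specific rate ÷ 1 000)
= 1 182 800×473.691/1 000 + 699 900×96.746/1 000 + 1 189 900×357.791/1 000
= 560281.54 + 67712.28 + 425735.39 = 1053729.22.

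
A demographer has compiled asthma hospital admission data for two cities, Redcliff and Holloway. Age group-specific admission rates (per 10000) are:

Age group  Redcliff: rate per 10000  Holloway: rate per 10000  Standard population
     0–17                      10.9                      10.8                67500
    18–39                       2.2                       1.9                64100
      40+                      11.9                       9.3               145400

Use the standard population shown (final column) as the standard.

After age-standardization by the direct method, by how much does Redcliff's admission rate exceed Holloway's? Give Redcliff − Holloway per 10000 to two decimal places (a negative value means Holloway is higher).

Standard total = 277000; weights = 0.2437, 0.2314, 0.5249.
Redcliff: 0.2437×10.9 + 0.2314×2.2 + 0.5249×11.9 = 9.4117 per 10000.
Holloway: 0.2437×10.8 + 0.2314×1.9 + 0.5249×9.3 = 7.9531 per 10000.
Difference = 9.4117 − 7.9531 = 1.4586.

1.46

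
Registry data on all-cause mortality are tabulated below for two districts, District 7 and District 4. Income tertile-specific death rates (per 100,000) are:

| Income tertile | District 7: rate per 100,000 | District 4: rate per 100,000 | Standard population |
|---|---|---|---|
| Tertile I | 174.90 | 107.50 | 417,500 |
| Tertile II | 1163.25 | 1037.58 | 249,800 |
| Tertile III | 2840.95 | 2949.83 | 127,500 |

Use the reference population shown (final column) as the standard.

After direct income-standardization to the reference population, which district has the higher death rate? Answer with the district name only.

District 7

Standard total = 794,800; weights = 0.5253, 0.3143, 0.1604.
District 7: 0.5253×174.90 + 0.3143×1163.25 + 0.1604×2840.95 = 913.2130 per 100,000.
District 4: 0.5253×107.50 + 0.3143×1037.58 + 0.1604×2949.83 = 855.7776 per 100,000.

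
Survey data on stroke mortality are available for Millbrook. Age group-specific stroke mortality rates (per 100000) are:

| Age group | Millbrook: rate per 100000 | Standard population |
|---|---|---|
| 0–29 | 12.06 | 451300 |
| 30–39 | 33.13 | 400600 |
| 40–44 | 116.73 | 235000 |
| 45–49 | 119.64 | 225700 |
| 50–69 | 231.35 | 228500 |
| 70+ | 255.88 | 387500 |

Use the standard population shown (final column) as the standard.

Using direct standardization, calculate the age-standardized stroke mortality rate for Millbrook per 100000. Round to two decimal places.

Standard total = 1928600; weights = 0.2340, 0.2077, 0.1219, 0.1170, 0.1185, 0.2009.
Standardized rate: 0.2340×12.06 + 0.2077×33.13 + 0.1219×116.73 + 0.1170×119.64 + 0.1185×231.35 + 0.2009×255.88 = 116.7509 per 100000.

116.75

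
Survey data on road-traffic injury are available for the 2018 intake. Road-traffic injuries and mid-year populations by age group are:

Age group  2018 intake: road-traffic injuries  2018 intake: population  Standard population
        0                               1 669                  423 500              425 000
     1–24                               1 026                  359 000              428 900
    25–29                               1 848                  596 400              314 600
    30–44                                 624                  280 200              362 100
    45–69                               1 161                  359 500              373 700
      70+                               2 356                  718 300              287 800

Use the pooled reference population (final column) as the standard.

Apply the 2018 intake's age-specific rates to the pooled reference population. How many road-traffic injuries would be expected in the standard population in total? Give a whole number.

Age-specific rates per 100 000 for the 2018 intake: 394.10, 285.79, 309.86, 222.70, 322.95, 328.00.
Expected road-traffic injuries = Σ (standard pop × age-specific rate ÷ 100 000)
= 425 000×394.10/100 000 + 428 900×285.79/100 000 + 314 600×309.86/100 000 + 362 100×222.70/100 000 + 373 700×322.95/100 000 + 287 800×328.00/100 000
= 1674.91 + 1225.77 + 974.82 + 806.39 + 1206.86 + 943.97 = 6832.72.

6833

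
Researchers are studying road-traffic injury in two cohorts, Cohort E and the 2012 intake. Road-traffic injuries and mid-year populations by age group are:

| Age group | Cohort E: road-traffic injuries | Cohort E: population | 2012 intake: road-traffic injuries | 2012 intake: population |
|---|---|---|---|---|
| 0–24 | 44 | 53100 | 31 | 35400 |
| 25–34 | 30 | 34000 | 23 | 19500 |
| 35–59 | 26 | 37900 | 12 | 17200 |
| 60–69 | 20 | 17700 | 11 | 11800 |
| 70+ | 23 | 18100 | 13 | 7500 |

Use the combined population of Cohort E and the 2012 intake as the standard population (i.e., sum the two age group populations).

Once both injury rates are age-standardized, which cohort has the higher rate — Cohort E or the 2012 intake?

2012 intake

Age-specific rates per 100000 for Cohort E: 82.86, 88.24, 68.60, 112.99, 127.07.
For the 2012 intake: 87.57, 117.95, 69.77, 93.22, 173.33.
Combined standard total = 252200; weights = 0.3509, 0.2121, 0.2185, 0.1170, 0.1015.
Cohort E: 0.3509×82.86 + 0.2121×88.24 + 0.2185×68.60 + 0.1170×112.99 + 0.1015×127.07 = 88.8987 per 100000.
The 2012 intake: 0.3509×87.57 + 0.2121×117.95 + 0.2185×69.77 + 0.1170×93.22 + 0.1015×173.33 = 99.4916 per 100000.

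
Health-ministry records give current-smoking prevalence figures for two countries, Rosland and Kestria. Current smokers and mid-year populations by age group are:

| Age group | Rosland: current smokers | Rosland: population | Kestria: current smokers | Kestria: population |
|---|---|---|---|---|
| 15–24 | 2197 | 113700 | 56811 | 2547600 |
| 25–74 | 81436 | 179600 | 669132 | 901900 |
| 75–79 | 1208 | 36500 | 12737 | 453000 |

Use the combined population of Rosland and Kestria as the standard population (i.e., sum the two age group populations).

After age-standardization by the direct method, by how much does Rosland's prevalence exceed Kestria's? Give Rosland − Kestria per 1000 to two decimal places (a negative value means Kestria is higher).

-75.01

Age-specific rates per 1000 for Rosland: 19.323, 453.430, 33.096.
For Kestria: 22.300, 741.914, 28.117.
Combined standard total = 4232300; weights = 0.6288, 0.2555, 0.1157.
Rosland: 0.6288×19.323 + 0.2555×453.430 + 0.1157×33.096 = 131.8452 per 1000.
Kestria: 0.6288×22.300 + 0.2555×741.914 + 0.1157×28.117 = 206.8590 per 1000.
Difference = 131.8452 − 206.8590 = -75.0138.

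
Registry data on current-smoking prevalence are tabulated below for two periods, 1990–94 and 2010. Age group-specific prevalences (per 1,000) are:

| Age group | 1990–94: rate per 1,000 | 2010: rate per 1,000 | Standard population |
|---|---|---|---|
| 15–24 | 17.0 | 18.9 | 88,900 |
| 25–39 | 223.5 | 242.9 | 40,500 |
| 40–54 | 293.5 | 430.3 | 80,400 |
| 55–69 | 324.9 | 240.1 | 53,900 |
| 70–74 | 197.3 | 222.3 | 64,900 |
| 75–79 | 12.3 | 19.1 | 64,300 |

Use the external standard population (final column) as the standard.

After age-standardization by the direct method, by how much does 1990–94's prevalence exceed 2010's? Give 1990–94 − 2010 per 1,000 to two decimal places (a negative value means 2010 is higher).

Standard total = 392,900; weights = 0.2263, 0.1031, 0.2046, 0.1372, 0.1652, 0.1637.
1990–94: 0.2263×17.0 + 0.1031×223.5 + 0.2046×293.5 + 0.1372×324.9 + 0.1652×197.3 + 0.1637×12.3 = 166.1192 per 1,000.
2010: 0.2263×18.9 + 0.1031×242.9 + 0.2046×430.3 + 0.1372×240.1 + 0.1652×222.3 + 0.1637×19.1 = 190.1516 per 1,000.
Difference = 166.1192 − 190.1516 = -24.0325.

-24.03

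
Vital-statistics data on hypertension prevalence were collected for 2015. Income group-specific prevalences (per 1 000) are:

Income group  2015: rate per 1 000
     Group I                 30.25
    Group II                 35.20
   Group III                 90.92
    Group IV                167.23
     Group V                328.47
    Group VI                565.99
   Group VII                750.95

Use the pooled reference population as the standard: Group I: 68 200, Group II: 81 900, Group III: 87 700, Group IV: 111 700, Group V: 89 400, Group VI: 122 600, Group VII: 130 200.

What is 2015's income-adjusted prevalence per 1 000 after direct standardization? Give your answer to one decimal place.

Standard total = 691 700; weights = 0.0986, 0.1184, 0.1268, 0.1615, 0.1292, 0.1772, 0.1882.
Standardized rate: 0.0986×30.25 + 0.1184×35.20 + 0.1268×90.92 + 0.1615×167.23 + 0.1292×328.47 + 0.1772×565.99 + 0.1882×750.95 = 329.8084 per 1 000.

329.8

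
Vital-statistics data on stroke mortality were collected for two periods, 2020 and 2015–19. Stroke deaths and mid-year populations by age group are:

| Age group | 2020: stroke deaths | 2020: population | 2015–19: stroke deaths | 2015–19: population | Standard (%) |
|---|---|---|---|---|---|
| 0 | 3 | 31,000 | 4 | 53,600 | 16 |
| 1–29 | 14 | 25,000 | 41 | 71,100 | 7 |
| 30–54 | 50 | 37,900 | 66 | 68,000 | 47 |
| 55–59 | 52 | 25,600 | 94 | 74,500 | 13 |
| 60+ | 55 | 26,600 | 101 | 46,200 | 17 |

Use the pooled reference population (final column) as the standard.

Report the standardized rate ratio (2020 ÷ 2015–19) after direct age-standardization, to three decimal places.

1.236

Age-specific rates per 100,000 for 2020: 9.68, 56.00, 131.93, 203.12, 206.77.
For 2015–19: 7.46, 57.67, 97.06, 126.17, 218.61.
Standard weights: 0.16, 0.07, 0.47, 0.13, 0.17.
2020: 0.1600×9.68 + 0.0700×56.00 + 0.4700×131.93 + 0.1300×203.12 + 0.1700×206.77 = 129.0303 per 100,000.
2015–19: 0.1600×7.46 + 0.0700×57.67 + 0.4700×97.06 + 0.1300×126.17 + 0.1700×218.61 = 104.4154 per 100,000.
Ratio = 129.0303 ÷ 104.4154 = 1.23574.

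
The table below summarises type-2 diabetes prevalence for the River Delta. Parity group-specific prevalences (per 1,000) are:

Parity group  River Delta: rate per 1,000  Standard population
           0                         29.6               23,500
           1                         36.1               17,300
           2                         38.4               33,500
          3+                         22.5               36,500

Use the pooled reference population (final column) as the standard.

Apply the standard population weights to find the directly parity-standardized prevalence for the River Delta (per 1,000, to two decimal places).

Standard total = 110,800; weights = 0.2121, 0.1561, 0.3023, 0.3294.
Standardized rate: 0.2121×29.6 + 0.1561×36.1 + 0.3023×38.4 + 0.3294×22.5 = 30.9366 per 1,000.

30.94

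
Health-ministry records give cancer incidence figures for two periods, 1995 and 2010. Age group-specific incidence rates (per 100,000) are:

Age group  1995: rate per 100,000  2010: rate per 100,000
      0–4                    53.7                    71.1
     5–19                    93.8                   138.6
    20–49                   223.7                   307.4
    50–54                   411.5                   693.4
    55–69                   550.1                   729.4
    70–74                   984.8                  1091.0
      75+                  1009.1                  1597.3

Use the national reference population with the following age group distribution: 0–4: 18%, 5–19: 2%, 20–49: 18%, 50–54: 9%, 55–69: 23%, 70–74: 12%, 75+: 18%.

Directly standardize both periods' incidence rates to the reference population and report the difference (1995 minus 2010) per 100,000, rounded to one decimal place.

-204.3

Standard weights: 0.18, 0.02, 0.18, 0.09, 0.23, 0.12, 0.18.
1995: 0.1800×53.7 + 0.0200×93.8 + 0.1800×223.7 + 0.0900×411.5 + 0.2300×550.1 + 0.1200×984.8 + 0.1800×1009.1 = 515.1800 per 100,000.
2010: 0.1800×71.1 + 0.0200×138.6 + 0.1800×307.4 + 0.0900×693.4 + 0.2300×729.4 + 0.1200×1091.0 + 0.1800×1597.3 = 719.5040 per 100,000.
Difference = 515.1800 − 719.5040 = -204.3240.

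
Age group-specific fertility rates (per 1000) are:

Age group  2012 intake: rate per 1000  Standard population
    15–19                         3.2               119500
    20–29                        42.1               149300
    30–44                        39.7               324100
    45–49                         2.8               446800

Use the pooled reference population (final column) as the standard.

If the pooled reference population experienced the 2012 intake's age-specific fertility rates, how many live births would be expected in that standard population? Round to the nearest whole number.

20786

Expected live births = Σ (standard pop × age-specific rate ÷ 1000)
= 119500×3.2/1000 + 149300×42.1/1000 + 324100×39.7/1000 + 446800×2.8/1000
= 382.40 + 6285.53 + 12866.77 + 1251.04 = 20785.74.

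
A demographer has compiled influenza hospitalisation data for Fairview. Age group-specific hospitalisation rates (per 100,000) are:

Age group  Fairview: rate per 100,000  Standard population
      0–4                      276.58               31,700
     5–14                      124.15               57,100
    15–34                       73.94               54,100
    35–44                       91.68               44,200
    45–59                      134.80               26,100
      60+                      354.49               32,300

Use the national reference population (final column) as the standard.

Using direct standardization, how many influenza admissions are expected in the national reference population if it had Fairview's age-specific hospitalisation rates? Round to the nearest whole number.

389

Expected influenza admissions = Σ (standard pop × age-specific rate ÷ 100,000)
= 31,700×276.58/100,000 + 57,100×124.15/100,000 + 54,100×73.94/100,000 + 44,200×91.68/100,000 + 26,100×134.80/100,000 + 32,300×354.49/100,000
= 87.68 + 70.89 + 40.00 + 40.52 + 35.18 + 114.50 = 388.77.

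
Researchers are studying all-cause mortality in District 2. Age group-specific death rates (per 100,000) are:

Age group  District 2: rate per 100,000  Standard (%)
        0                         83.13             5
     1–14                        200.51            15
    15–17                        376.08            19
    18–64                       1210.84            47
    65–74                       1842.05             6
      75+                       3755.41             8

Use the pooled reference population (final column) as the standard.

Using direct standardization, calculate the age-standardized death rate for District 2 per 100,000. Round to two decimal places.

Standard weights: 0.05, 0.15, 0.19, 0.47, 0.06, 0.08.
Standardized rate: 0.0500×83.13 + 0.1500×200.51 + 0.1900×376.08 + 0.4700×1210.84 + 0.0600×1842.05 + 0.0800×3755.41 = 1085.7388 per 100,000.

1085.74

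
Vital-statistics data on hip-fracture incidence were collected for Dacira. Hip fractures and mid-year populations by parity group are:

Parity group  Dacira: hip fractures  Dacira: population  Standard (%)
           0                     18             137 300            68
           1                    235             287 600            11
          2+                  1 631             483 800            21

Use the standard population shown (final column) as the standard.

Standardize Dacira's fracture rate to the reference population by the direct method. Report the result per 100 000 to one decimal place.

Parity-specific rates per 100 000 for Dacira: 13.11, 81.71, 337.12.
Standard weights: 0.68, 0.11, 0.21.
Standardized rate: 0.6800×13.11 + 0.1100×81.71 + 0.2100×337.12 = 88.6987 per 100 000.

88.7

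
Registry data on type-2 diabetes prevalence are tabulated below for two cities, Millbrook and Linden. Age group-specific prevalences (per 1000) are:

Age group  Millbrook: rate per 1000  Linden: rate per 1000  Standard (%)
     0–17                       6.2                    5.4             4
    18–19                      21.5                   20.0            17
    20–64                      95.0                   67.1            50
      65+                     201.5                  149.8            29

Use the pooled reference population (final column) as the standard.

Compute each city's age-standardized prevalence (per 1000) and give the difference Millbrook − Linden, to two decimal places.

29.23

Standard weights: 0.04, 0.17, 0.50, 0.29.
Millbrook: 0.0400×6.2 + 0.1700×21.5 + 0.5000×95.0 + 0.2900×201.5 = 109.8380 per 1000.
Linden: 0.0400×5.4 + 0.1700×20.0 + 0.5000×67.1 + 0.2900×149.8 = 80.6080 per 1000.
Difference = 109.8380 − 80.6080 = 29.2300.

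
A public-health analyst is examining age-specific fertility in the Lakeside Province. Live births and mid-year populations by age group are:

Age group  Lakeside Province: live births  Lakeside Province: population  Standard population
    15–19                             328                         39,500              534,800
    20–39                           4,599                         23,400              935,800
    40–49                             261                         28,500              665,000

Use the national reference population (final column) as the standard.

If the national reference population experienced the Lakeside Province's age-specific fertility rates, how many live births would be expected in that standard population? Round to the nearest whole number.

194452

Age-specific rates per 1,000 for the Lakeside Province: 8.304, 196.538, 9.158.
Expected live births = Σ (standard pop × age-specific rate ÷ 1,000)
= 534,800×8.304/1,000 + 935,800×196.538/1,000 + 665,000×9.158/1,000
= 4440.87 + 183920.69 + 6090.00 = 194451.56.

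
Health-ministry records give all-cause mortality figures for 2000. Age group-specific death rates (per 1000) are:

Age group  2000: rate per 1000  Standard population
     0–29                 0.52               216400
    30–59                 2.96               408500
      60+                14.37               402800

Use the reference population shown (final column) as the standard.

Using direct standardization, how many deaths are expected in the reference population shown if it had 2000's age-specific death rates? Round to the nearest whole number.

Expected deaths = Σ (standard pop × age-specific rate ÷ 1000)
= 216400×0.52/1000 + 408500×2.96/1000 + 402800×14.37/1000
= 112.53 + 1209.16 + 5788.24 = 7109.92.

7110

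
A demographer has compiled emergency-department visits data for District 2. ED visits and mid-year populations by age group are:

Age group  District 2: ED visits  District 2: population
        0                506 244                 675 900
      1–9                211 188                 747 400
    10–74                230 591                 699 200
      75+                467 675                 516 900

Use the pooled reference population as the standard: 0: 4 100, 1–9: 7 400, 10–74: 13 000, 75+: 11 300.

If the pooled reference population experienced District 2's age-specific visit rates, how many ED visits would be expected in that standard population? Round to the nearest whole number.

Age-specific rates per 1 000 for District 2: 748.992, 282.564, 329.793, 904.769.
Expected ED visits = Σ (standard pop × age-specific rate ÷ 1 000)
= 4 100×748.992/1 000 + 7 400×282.564/1 000 + 13 000×329.793/1 000 + 11 300×904.769/1 000
= 3070.87 + 2090.97 + 4287.30 + 10223.89 = 19673.03.

19673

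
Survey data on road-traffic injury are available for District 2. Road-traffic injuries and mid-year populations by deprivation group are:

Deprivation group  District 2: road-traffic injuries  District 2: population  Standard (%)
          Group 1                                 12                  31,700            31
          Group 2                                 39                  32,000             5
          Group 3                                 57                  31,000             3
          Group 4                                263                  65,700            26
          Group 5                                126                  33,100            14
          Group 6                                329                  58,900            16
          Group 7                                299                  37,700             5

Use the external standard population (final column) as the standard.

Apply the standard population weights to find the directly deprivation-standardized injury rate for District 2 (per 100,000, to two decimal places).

309.74

Deprivation-specific rates per 100,000 for District 2: 37.85, 121.88, 183.87, 400.30, 380.66, 558.57, 793.10.
Standard weights: 0.31, 0.05, 0.03, 0.26, 0.14, 0.16, 0.05.
Standardized rate: 0.3100×37.85 + 0.0500×121.88 + 0.0300×183.87 + 0.2600×400.30 + 0.1400×380.66 + 0.1600×558.57 + 0.0500×793.10 = 309.7441 per 100,000.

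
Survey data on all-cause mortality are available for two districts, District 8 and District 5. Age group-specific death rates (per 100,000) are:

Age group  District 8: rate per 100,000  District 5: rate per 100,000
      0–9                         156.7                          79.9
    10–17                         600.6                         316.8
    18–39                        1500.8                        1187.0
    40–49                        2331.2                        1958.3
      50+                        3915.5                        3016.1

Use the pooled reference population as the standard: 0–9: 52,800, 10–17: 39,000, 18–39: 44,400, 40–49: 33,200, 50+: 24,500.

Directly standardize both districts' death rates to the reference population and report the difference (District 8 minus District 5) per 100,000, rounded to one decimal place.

327.3

Standard total = 193,900; weights = 0.2723, 0.2011, 0.2290, 0.1712, 0.1264.
District 8: 0.2723×156.7 + 0.2011×600.6 + 0.2290×1500.8 + 0.1712×2331.2 + 0.1264×3915.5 = 1401.0225 per 100,000.
District 5: 0.2723×79.9 + 0.2011×316.8 + 0.2290×1187.0 + 0.1712×1958.3 + 0.1264×3016.1 = 1073.6809 per 100,000.
Difference = 1401.0225 − 1073.6809 = 327.3416.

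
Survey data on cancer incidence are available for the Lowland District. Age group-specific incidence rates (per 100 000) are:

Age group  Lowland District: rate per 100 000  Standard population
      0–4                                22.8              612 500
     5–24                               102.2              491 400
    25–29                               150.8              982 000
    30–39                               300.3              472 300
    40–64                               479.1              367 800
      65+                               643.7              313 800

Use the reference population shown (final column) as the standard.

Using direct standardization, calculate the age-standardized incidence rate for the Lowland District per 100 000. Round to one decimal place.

Standard total = 3 239 800; weights = 0.1891, 0.1517, 0.3031, 0.1458, 0.1135, 0.0969.
Standardized rate: 0.1891×22.8 + 0.1517×102.2 + 0.3031×150.8 + 0.1458×300.3 + 0.1135×479.1 + 0.0969×643.7 = 226.0354 per 100 000.

226.0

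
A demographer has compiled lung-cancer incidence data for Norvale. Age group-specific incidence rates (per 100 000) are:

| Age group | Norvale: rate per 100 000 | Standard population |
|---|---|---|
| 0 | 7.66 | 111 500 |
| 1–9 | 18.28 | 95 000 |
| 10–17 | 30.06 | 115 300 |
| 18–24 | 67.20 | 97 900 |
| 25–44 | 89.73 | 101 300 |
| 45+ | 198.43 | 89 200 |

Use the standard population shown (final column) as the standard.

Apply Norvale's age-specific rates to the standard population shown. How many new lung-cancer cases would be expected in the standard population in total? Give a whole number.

Expected new lung-cancer cases = Σ (standard pop × age-specific rate ÷ 100 000)
= 111 500×7.66/100 000 + 95 000×18.28/100 000 + 115 300×30.06/100 000 + 97 900×67.20/100 000 + 101 300×89.73/100 000 + 89 200×198.43/100 000
= 8.54 + 17.37 + 34.66 + 65.79 + 90.90 + 177.00 = 394.25.

394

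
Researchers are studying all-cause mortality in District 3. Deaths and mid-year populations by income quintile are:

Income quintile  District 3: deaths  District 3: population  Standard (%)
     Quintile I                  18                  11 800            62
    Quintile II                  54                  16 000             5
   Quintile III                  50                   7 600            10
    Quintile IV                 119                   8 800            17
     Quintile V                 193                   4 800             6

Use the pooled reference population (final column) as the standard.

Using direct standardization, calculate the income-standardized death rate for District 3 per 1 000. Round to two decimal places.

Income-specific rates per 1 000 for District 3: 1.525, 3.375, 6.579, 13.523, 40.208.
Standard weights: 0.62, 0.05, 0.10, 0.17, 0.06.
Standardized rate: 0.6200×1.525 + 0.0500×3.375 + 0.1000×6.579 + 0.1700×13.523 + 0.0600×40.208 = 6.4838 per 1 000.

6.48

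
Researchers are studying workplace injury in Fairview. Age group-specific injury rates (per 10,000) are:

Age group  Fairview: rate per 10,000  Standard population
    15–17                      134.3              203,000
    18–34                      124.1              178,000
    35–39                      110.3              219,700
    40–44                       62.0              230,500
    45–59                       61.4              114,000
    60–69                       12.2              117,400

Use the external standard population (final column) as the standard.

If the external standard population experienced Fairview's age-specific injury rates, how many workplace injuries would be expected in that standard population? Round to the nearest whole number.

Expected workplace injuries = Σ (standard pop × age-specific rate ÷ 10,000)
= 203,000×134.3/10,000 + 178,000×124.1/10,000 + 219,700×110.3/10,000 + 230,500×62.0/10,000 + 114,000×61.4/10,000 + 117,400×12.2/10,000
= 2726.29 + 2208.98 + 2423.29 + 1429.10 + 699.96 + 143.23 = 9630.85.

9631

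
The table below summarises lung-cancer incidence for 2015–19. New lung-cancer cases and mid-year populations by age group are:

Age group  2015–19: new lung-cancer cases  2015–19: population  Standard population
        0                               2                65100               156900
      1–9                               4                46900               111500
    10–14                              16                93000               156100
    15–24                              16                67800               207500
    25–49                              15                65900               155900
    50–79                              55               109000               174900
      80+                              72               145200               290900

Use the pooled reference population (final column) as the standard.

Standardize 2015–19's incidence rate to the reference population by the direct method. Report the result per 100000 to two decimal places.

28.57

Age-specific rates per 100000 for 2015–19: 3.07, 8.53, 17.20, 23.60, 22.76, 50.46, 49.59.
Standard total = 1253700; weights = 0.1251, 0.0889, 0.1245, 0.1655, 0.1244, 0.1395, 0.2320.
Standardized rate: 0.1251×3.07 + 0.0889×8.53 + 0.1245×17.20 + 0.1655×23.60 + 0.1244×22.76 + 0.1395×50.46 + 0.2320×49.59 = 28.5666 per 100000.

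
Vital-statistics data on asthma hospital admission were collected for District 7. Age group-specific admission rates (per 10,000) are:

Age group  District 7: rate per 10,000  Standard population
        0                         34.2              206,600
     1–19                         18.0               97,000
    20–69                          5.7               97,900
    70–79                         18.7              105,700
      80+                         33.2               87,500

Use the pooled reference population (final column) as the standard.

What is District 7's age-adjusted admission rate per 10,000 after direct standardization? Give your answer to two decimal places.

23.96

Standard total = 594,700; weights = 0.3474, 0.1631, 0.1646, 0.1777, 0.1471.
Standardized rate: 0.3474×34.2 + 0.1631×18.0 + 0.1646×5.7 + 0.1777×18.7 + 0.1471×33.2 = 23.9639 per 10,000.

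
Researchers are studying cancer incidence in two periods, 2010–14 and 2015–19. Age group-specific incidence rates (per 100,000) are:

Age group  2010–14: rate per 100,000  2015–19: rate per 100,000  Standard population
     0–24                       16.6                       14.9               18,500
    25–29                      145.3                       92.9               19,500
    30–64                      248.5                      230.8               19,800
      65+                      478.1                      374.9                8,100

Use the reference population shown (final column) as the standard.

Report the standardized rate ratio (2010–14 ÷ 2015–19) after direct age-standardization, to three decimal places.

1.231

Standard total = 65,900; weights = 0.2807, 0.2959, 0.3005, 0.1229.
2010–14: 0.2807×16.6 + 0.2959×145.3 + 0.3005×248.5 + 0.1229×478.1 = 181.0829 per 100,000.
2015–19: 0.2807×14.9 + 0.2959×92.9 + 0.3005×230.8 + 0.1229×374.9 = 147.0976 per 100,000.
Ratio = 181.0829 ÷ 147.0976 = 1.23104.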